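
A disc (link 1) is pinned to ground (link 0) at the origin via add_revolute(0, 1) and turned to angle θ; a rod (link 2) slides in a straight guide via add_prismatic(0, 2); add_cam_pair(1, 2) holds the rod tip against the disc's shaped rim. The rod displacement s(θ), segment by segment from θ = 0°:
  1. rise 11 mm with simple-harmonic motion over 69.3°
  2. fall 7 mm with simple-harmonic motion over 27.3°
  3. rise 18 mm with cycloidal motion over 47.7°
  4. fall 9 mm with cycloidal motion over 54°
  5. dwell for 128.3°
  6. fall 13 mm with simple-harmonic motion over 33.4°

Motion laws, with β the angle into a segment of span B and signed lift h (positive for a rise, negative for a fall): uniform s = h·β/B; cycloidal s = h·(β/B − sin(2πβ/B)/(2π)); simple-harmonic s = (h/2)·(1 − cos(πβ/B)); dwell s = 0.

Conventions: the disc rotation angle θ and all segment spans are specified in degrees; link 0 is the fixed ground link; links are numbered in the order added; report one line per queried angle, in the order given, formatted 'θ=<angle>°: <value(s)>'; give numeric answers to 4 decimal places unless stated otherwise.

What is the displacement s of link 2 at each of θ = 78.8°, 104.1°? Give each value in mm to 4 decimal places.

segment 1 (0° to 69.3°, simple-harmonic, h = 11) is passed completely: s = 0.0000 + (11) = 11.0000
θ = 78.8° falls in segment 2 (69.3° to 96.6°, simple-harmonic, h = -7): β = 78.8 − 69.3 = 9.5°, B = 27.3°; Δs = -7/2·(1 − cos(π·0.3480)) = -1.8913; s = 11.0000 − 1.8913 = 9.1087
segment 2 (69.3° to 96.6°, simple-harmonic, h = -7) is passed completely: s = 11.0000 + (-7) = 4.0000
θ = 104.1° falls in segment 3 (96.6° to 144.3°, cycloidal, h = 18): β = 104.1 − 96.6 = 7.5°, B = 47.7°; Δs = 18·(0.1572 − sin(2π·0.1572)/(2π)) = 0.4384; s = 4.0000 + 0.4384 = 4.4384

θ=78.8°: 9.1087
θ=104.1°: 4.4384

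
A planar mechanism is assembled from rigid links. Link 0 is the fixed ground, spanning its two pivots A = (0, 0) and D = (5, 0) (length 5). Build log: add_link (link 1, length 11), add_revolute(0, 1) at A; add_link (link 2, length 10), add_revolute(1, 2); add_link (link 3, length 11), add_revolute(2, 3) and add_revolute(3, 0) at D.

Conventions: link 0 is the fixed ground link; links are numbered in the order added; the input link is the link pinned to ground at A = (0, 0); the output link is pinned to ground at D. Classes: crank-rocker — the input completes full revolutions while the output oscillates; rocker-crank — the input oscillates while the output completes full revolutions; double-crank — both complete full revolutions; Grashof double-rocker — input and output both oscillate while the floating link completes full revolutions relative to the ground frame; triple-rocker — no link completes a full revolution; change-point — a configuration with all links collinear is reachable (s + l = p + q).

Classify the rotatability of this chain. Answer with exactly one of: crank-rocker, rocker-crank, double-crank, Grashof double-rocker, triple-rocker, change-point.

lengths: ground=5, input=11, coupler=10, output=11
sorted: s=5 (shortest), l=11 (longest), p+q=21
s + l = 16 vs p + q = 21
s + l < p + q (Grashof) with shortest = ground link → double-crank

double-crank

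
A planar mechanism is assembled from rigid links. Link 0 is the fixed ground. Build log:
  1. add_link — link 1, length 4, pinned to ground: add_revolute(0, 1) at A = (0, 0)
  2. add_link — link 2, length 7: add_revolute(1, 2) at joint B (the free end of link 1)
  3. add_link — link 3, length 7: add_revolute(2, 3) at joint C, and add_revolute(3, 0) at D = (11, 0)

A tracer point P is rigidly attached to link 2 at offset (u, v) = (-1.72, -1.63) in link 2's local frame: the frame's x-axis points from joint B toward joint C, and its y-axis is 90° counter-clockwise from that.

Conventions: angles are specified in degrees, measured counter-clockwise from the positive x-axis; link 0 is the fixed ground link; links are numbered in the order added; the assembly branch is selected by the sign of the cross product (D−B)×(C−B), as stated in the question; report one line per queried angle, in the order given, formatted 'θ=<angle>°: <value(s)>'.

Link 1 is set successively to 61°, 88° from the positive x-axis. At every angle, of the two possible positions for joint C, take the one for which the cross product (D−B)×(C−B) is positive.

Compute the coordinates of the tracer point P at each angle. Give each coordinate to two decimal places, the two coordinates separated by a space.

A=(0,0), D=(11.00,0)
θ=61°: B = A + 4.00·(cos61°, sin61°) = (1.9392, 3.4985)
θ=61°: |BD| = 9.7127
θ=61°: circle(B,7.00) ∩ circle(D,7.00): a=4.8564, h=5.0414
θ=61°:   candidates: C₊=(8.2855,6.4523) cross=48.966; C₋=(4.6537,-2.9538) cross=-48.966
θ=61°:   branch + wants cross > 0 → take C=(8.2855,6.4523) (cross=48.966)
θ=61°: ex = (C−B)/|BC| = (0.9066,0.4220); ey = (-0.4220,0.9066)
θ=61°: P = B + -1.72·ex + -1.63·ey = (1.0677,1.2949)
θ=88°: B = A + 4.00·(cos88°, sin88°) = (0.1396, 3.9976)
θ=88°: |BD| = 11.5728
θ=88°: circle(B,7.00) ∩ circle(D,7.00): a=5.7864, h=3.9393
θ=88°:   candidates: C₊=(6.9305,5.6956) cross=45.588; C₋=(4.2091,-1.6980) cross=-45.588
θ=88°:   branch + wants cross > 0 → take C=(6.9305,5.6956) (cross=45.588)
θ=88°: ex = (C−B)/|BC| = (0.9701,0.2426); ey = (-0.2426,0.9701)
θ=88°: P = B + -1.72·ex + -1.63·ey = (-1.1336,1.9990)

θ=61°: 1.07 1.29
θ=88°: -1.13 2.00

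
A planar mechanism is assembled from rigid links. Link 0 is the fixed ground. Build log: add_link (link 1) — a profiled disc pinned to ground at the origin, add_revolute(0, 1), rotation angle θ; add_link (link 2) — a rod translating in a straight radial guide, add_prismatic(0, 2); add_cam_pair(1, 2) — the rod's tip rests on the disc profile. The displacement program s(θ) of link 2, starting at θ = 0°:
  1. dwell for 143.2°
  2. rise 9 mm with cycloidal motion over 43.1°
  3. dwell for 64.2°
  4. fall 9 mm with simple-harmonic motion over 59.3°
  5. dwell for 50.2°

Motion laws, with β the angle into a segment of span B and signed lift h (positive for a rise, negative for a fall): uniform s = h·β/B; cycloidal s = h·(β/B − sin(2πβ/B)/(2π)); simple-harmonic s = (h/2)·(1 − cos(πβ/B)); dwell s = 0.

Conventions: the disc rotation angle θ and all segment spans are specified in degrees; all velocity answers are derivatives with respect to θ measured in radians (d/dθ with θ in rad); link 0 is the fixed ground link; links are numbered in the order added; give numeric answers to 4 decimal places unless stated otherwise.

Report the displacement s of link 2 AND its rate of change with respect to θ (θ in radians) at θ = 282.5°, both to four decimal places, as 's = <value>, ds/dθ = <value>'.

seg 1 [0°–143.2°] dwell: s stays 0.0000
seg 2 [143.2°–186.3°] cycloidal, h=9: full span → s += 9 → s = 9.0000
seg 3 [186.3°–250.5°] dwell: s stays 9.0000
seg 4 [250.5°–309.8°] simple-harmonic, h=-9: θ=282.5° here. β=32, B=59.3. -9/2·(1 − cos(π·0.5396)) = -5.0588 → s = 3.9412
velocity in seg [250.5°–309.8°] (simple-harmonic), θ in radians: β = 32° = 0.5585 rad, B = 59.3° = 1.0350 rad; ds/dθ = (πh/(2B)) sin(πβ/B) = (π·(-9)/(2·1.0350)) sin(π·0.5396) = -13.553637 mm/rad

s = 3.9412, ds/dθ = -13.5536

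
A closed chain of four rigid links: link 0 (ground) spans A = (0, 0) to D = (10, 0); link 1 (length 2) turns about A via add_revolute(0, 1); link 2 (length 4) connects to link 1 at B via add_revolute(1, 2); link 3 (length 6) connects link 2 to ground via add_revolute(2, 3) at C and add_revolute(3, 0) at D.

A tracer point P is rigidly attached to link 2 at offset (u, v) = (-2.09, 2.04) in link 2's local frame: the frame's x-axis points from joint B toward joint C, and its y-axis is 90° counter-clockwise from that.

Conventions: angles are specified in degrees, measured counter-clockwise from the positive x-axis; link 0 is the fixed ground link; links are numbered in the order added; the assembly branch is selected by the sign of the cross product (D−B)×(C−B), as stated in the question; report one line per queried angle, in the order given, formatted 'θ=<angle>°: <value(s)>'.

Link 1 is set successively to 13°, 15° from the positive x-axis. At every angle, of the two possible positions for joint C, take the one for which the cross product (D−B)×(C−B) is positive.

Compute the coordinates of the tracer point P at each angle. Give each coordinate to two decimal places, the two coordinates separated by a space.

A=(0,0), D=(10.00,0)
θ=13°: B = A + 2.00·(cos13°, sin13°) = (1.9487, 0.4499)
θ=13°: |BD| = 8.0638
θ=13°: circle(B,4.00) ∩ circle(D,6.00): a=2.7918, h=2.8646
θ=13°:   candidates: C₊=(4.8960,3.1543) cross=23.099; C₋=(4.5764,-2.5660) cross=-23.099
θ=13°:   branch + wants cross > 0 → take C=(4.8960,3.1543) (cross=23.099)
θ=13°: ex = (C−B)/|BC| = (0.7368,0.6761); ey = (-0.6761,0.7368)
θ=13°: P = B + -2.09·ex + 2.04·ey = (-0.9704,0.5400)
θ=15°: B = A + 2.00·(cos15°, sin15°) = (1.9319, 0.5176)
θ=15°: |BD| = 8.0847
θ=15°: circle(B,4.00) ∩ circle(D,6.00): a=2.8055, h=2.8512
θ=15°:   candidates: C₊=(4.9141,3.1834) cross=23.051; C₋=(4.5490,-2.5073) cross=-23.051
θ=15°:   branch + wants cross > 0 → take C=(4.9141,3.1834) (cross=23.051)
θ=15°: ex = (C−B)/|BC| = (0.7456,0.6664); ey = (-0.6664,0.7456)
θ=15°: P = B + -2.09·ex + 2.04·ey = (-0.9859,0.6458)

θ=13°: -0.97 0.54
θ=15°: -0.99 0.65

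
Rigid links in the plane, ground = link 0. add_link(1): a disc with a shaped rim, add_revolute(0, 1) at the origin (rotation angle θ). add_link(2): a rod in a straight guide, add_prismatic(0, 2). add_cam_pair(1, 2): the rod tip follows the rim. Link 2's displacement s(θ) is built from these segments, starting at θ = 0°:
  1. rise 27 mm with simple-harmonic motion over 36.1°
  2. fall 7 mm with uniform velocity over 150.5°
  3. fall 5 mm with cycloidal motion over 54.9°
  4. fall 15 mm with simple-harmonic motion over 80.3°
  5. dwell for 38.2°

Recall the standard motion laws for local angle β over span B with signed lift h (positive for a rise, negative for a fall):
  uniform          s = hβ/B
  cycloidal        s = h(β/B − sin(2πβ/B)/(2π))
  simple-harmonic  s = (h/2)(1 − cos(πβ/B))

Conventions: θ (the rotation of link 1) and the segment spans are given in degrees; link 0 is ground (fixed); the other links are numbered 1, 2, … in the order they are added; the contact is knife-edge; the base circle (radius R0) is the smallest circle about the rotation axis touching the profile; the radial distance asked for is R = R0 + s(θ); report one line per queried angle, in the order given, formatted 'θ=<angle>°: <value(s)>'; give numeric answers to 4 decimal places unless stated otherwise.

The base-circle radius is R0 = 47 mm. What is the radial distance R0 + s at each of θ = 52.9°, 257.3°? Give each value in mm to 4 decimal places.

segment 1 (0° to 36.1°, simple-harmonic, h = 27) is passed completely: s = 0.0000 + (27) = 27.0000
θ = 52.9° falls in segment 2 (36.1° to 186.6°, uniform, h = -7): β = 52.9 − 36.1 = 16.8°, B = 150.5°; Δs = -7·16.8/150.5 = -0.7814; s = 27.0000 − 0.7814 = 26.2186
segment 2 (36.1° to 186.6°, uniform, h = -7) is passed completely: s = 27.0000 + (-7) = 20.0000
segment 3 (186.6° to 241.5°, cycloidal, h = -5) is passed completely: s = 20.0000 + (-5) = 15.0000
θ = 257.3° falls in segment 4 (241.5° to 321.8°, simple-harmonic, h = -15): β = 257.3 − 241.5 = 15.8°, B = 80.3°; Δs = -15/2·(1 − cos(π·0.1968)) = -1.3878; s = 15.0000 − 1.3878 = 13.6122
θ=52.9°: R = R0 + s = 47 + 26.2186 = 73.2186
θ=257.3°: R = R0 + s = 47 + 13.6122 = 60.6122

θ=52.9°: 73.2186
θ=257.3°: 60.6122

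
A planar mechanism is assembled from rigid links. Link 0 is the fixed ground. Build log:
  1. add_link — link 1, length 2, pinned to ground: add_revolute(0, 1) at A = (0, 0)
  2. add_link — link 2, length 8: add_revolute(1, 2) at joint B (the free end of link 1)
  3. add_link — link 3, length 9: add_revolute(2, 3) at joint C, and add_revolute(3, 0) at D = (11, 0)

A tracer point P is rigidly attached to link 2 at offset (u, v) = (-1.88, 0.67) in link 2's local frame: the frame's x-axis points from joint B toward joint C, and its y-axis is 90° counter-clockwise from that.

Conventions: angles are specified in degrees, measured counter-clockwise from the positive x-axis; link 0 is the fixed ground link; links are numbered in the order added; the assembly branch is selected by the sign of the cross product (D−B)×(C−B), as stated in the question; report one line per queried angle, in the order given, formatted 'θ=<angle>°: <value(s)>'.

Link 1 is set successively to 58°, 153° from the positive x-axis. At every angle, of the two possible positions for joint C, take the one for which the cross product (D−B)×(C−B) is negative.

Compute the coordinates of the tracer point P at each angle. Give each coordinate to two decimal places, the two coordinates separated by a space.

A=(0,0), D=(11.00,0)
θ=58°: B = A + 2.00·(cos58°, sin58°) = (1.0598, 1.6961)
θ=58°: |BD| = 10.0838
θ=58°: circle(B,8.00) ∩ circle(D,9.00): a=4.1990, h=6.8094
θ=58°:   candidates: C₊=(6.3443,7.7023) cross=68.665; C₋=(4.0536,-5.7226) cross=-68.665
θ=58°:   branch - wants cross < 0 → take C=(4.0536,-5.7226) (cross=-68.665)
θ=58°: ex = (C−B)/|BC| = (0.3742,-0.9273); ey = (0.9273,0.3742)
θ=58°: P = B + -1.88·ex + 0.67·ey = (0.9776,3.6902)
θ=153°: B = A + 2.00·(cos153°, sin153°) = (-1.7820, 0.9080)
θ=153°: |BD| = 12.8142
θ=153°: circle(B,8.00) ∩ circle(D,9.00): a=5.7438, h=5.5686
θ=153°:   candidates: C₊=(4.3419,6.0556) cross=71.357; C₋=(3.5528,-5.0536) cross=-71.357
θ=153°:   branch - wants cross < 0 → take C=(3.5528,-5.0536) (cross=-71.357)
θ=153°: ex = (C−B)/|BC| = (0.6668,-0.7452); ey = (0.7452,0.6668)
θ=153°: P = B + -1.88·ex + 0.67·ey = (-2.5364,2.7557)

θ=58°: 0.98 3.69
θ=153°: -2.54 2.76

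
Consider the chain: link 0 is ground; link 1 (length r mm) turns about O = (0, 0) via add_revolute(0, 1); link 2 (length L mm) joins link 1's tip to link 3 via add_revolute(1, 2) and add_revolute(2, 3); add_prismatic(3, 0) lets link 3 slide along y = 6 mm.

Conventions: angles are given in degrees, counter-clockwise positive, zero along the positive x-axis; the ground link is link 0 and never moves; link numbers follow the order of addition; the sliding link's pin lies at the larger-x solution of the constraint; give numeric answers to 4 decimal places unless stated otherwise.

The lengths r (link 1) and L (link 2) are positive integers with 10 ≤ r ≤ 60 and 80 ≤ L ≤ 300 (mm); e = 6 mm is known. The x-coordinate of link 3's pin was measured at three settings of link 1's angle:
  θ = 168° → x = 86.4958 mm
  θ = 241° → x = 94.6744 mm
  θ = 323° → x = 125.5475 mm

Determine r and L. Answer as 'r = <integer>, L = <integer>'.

constraint per measurement: (x − r cos θ)² + (r sin θ − e)² = L²
subtracting the θ₁ and θ₂ equations cancels the r² and L² terms:
r = (x₁² − x₂²) / (2[(x₁cos θ₁ + e sin θ₁) − (x₂cos θ₂ + e sin θ₂)]) = 22.9999 → r = 23
L² = (x₁ − r cos θ₁)² + (r sin θ₁ − e)² = 11881.0001 → L = 109.0000 → L = 109
check at θ₃=323°: x = 125.5475 (printed 125.5475) ✓

r = 23, L = 109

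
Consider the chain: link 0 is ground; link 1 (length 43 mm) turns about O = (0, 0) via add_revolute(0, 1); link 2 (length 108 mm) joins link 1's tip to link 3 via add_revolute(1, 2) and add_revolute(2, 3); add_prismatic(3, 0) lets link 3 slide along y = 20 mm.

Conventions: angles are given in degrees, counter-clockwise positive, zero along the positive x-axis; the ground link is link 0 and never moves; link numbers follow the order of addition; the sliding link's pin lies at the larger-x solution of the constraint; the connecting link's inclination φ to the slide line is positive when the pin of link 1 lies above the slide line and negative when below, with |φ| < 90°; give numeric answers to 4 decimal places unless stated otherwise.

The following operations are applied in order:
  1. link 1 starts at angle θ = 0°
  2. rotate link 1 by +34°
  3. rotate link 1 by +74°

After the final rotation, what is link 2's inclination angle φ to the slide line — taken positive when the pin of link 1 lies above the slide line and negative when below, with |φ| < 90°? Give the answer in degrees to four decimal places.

geometry: r = 43 mm, L = 108 mm, e = 20 mm; θ starts at 0°
rotate link 1 by +34°: θ ← 0° +34° = 34°
rotate link 1 by +74°: θ ← 34° +74° = 108°
h = r sin θ − e = 40.895430 − 20 = 20.895430
sin φ = h / L = 20.895430 / 108 = 0.19347621
φ = arcsin(0.19347621) = 11.155721°

11.1557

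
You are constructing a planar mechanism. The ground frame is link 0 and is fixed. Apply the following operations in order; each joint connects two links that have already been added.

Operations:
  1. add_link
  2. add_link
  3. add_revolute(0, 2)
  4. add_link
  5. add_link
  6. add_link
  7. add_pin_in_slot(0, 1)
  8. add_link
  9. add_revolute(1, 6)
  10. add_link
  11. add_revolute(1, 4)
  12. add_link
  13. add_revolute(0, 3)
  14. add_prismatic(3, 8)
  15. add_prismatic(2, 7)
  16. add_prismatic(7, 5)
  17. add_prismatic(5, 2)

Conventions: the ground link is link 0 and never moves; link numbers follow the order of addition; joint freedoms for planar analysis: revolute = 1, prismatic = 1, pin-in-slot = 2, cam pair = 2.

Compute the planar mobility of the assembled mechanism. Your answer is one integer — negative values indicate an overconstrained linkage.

link 0 = ground. State L|J1|J2 = 1|0|0
+link1  2|0|0
+link2  3|0|0
R(0,2) f=1→J1  3|1|0
+link3  4|1|0
+link4  5|1|0
+link5  6|1|0
PS(0,1) f=2→J2  6|1|1
+link6  7|1|1
R(1,6) f=1→J1  7|2|1
+link7  8|2|1
R(1,4) f=1→J1  8|3|1
+link8  9|3|1
R(0,3) f=1→J1  9|4|1
P(3,8) f=1→J1  9|5|1
P(2,7) f=1→J1  9|6|1
P(7,5) f=1→J1  9|7|1
P(5,2) f=1→J1  9|8|1
M = 3(9−1)−2·8−1 = 24−16−1 = 7

M = 7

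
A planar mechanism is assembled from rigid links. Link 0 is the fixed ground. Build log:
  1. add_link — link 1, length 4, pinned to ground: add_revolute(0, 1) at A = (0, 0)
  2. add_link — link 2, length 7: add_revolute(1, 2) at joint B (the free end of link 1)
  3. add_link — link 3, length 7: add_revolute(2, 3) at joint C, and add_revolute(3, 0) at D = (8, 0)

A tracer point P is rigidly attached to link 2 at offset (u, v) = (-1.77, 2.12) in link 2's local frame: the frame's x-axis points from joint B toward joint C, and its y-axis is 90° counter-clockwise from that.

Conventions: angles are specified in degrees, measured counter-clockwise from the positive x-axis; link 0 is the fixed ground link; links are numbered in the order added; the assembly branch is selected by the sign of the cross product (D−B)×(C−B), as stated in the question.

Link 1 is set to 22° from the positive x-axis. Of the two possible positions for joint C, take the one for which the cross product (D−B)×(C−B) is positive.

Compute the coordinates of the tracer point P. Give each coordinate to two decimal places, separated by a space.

A=(0,0), D=(8.00,0)
B = A + 4.00·(cos22°, sin22°) = (3.7087, 1.4984)
|BD| = 4.5454
circle(B,7.00) ∩ circle(D,7.00): a=2.2727, h=6.6208
  candidates: C₊=(8.0370,6.9999) cross=30.094; C₋=(3.6717,-5.5015) cross=-30.094
  branch + wants cross > 0 → take C=(8.0370,6.9999) (cross=30.094)
ex = (C−B)/|BC| = (0.6183,0.7859); ey = (-0.7859,0.6183)
P = B + -1.77·ex + 2.12·ey = (0.9481,1.4182)

0.95 1.42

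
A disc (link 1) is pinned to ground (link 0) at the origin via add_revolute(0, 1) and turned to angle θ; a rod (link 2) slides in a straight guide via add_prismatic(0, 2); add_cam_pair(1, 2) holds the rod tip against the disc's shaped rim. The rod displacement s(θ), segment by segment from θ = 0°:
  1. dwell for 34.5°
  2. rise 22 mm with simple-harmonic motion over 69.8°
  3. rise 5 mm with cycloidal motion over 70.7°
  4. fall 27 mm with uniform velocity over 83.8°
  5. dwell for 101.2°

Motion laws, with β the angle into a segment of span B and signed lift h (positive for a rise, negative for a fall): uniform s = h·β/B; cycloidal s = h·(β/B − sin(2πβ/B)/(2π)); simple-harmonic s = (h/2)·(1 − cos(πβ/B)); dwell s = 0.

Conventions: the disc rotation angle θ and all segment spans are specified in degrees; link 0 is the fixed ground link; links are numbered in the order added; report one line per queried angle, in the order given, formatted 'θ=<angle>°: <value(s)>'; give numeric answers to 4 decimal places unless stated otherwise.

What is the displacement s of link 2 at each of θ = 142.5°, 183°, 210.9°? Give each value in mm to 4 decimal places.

segment 1 (0° to 34.5°, dwell): s unchanged at 0.0000
segment 2 (34.5° to 104.3°, simple-harmonic, h = 22) is passed completely: s = 0.0000 + (22) = 22.0000
θ = 142.5° falls in segment 3 (104.3° to 175°, cycloidal, h = 5): β = 142.5 − 104.3 = 38.2°, B = 70.7°; Δs = 5·(0.5403 − sin(2π·0.5403)/(2π)) = 2.9010; s = 22.0000 + 2.9010 = 24.9010
segment 3 (104.3° to 175°, cycloidal, h = 5) is passed completely: s = 22.0000 + (5) = 27.0000
θ = 183° falls in segment 4 (175° to 258.8°, uniform, h = -27): β = 183 − 175 = 8°, B = 83.8°; Δs = -27·8/83.8 = -2.5776; s = 27.0000 − 2.5776 = 24.4224
θ = 210.9° falls in segment 4 (175° to 258.8°, uniform, h = -27): β = 210.9 − 175 = 35.9°, B = 83.8°; Δs = -27·35.9/83.8 = -11.5668; s = 27.0000 − 11.5668 = 15.4332

θ=142.5°: 24.9010
θ=183°: 24.4224
θ=210.9°: 15.4332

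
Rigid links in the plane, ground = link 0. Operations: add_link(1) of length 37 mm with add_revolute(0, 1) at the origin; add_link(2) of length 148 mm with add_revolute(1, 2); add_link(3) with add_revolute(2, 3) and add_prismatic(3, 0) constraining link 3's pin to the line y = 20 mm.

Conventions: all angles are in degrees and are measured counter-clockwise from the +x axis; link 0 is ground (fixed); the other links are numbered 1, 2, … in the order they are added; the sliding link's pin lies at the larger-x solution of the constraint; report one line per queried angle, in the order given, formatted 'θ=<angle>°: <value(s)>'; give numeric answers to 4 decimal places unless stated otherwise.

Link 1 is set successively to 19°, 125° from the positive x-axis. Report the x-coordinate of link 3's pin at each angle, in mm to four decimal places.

geometry: r = 37 mm, L = 148 mm, e = 20 mm
θ=19°: crank pin P = (r cos θ, r sin θ) = (34.984187, 12.046022)
θ=19°: h = r sin θ − e = 12.046022 − 20 = -7.953978
θ=19°: x = r cos θ + √(L² − h²) = 34.984187 + 147.786110 = 182.770297
θ=125°: crank pin P = (r cos θ, r sin θ) = (-21.222328, 30.308626)
θ=125°: h = r sin θ − e = 30.308626 − 20 = 10.308626
θ=125°: x = r cos θ + √(L² − h²) = -21.222328 + 147.640551 = 126.418223

θ=19°: 182.7703
θ=125°: 126.4182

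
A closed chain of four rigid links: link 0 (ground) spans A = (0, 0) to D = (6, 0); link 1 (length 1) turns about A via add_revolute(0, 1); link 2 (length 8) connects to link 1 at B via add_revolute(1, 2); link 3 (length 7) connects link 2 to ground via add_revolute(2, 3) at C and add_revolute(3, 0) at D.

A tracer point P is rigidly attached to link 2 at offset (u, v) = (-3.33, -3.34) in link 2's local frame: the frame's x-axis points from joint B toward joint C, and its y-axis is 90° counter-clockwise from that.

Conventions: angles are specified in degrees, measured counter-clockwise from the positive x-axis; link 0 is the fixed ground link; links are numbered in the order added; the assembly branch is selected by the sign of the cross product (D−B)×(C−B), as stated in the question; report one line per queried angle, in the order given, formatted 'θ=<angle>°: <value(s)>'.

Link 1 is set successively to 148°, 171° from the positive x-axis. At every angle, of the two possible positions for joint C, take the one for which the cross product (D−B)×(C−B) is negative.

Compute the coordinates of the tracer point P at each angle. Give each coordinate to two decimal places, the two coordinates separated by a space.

A=(0,0), D=(6.00,0)
θ=148°: B = A + 1.00·(cos148°, sin148°) = (-0.8480, 0.5299)
θ=148°: |BD| = 6.8685
θ=148°: circle(B,8.00) ∩ circle(D,7.00): a=4.5262, h=6.5965
θ=148°:   candidates: C₊=(4.1736,6.7575) cross=45.308; C₋=(3.1557,-6.3961) cross=-45.308
θ=148°:   branch - wants cross < 0 → take C=(3.1557,-6.3961) (cross=-45.308)
θ=148°: ex = (C−B)/|BC| = (0.5005,-0.8658); ey = (0.8658,0.5005)
θ=148°: P = B + -3.33·ex + -3.34·ey = (-5.4062,1.7413)
θ=171°: B = A + 1.00·(cos171°, sin171°) = (-0.9877, 0.1564)
θ=171°: |BD| = 6.9894
θ=171°: circle(B,8.00) ∩ circle(D,7.00): a=4.5678, h=6.5678
θ=171°:   candidates: C₊=(3.7259,6.6203) cross=45.905; C₋=(3.4319,-6.5119) cross=-45.905
θ=171°:   branch - wants cross < 0 → take C=(3.4319,-6.5119) (cross=-45.905)
θ=171°: ex = (C−B)/|BC| = (0.5525,-0.8335); ey = (0.8335,0.5525)
θ=171°: P = B + -3.33·ex + -3.34·ey = (-5.6114,1.0869)

θ=148°: -5.41 1.74
θ=171°: -5.61 1.09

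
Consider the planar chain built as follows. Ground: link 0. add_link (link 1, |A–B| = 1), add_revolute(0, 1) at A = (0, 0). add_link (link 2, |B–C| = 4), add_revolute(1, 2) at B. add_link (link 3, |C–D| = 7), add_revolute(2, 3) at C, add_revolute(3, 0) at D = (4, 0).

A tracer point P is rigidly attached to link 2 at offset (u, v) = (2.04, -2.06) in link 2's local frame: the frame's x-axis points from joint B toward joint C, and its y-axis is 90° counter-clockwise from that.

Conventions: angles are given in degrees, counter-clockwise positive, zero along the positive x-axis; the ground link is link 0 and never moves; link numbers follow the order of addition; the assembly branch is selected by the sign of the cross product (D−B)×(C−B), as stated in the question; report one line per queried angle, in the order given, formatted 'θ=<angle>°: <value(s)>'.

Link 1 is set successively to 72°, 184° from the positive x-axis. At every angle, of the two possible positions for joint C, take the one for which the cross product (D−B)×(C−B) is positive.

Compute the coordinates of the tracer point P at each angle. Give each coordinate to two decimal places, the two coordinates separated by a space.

A=(0,0), D=(4.00,0)
θ=72°: B = A + 1.00·(cos72°, sin72°) = (0.3090, 0.9511)
θ=72°: |BD| = 3.8115
θ=72°: circle(B,4.00) ∩ circle(D,7.00): a=-2.4232, h=3.1825
θ=72°:   candidates: C₊=(-1.2434,4.6375) cross=12.130; C₋=(-2.8316,-1.5261) cross=-12.130
θ=72°:   branch + wants cross > 0 → take C=(-1.2434,4.6375) (cross=12.130)
θ=72°: ex = (C−B)/|BC| = (-0.3881,0.9216); ey = (-0.9216,-0.3881)
θ=72°: P = B + 2.04·ex + -2.06·ey = (1.4158,3.6307)
θ=184°: B = A + 1.00·(cos184°, sin184°) = (-0.9976, -0.0698)
θ=184°: |BD| = 4.9981
θ=184°: circle(B,4.00) ∩ circle(D,7.00): a=-0.8023, h=3.9187
θ=184°:   candidates: C₊=(-1.8544,3.8374) cross=19.586; C₋=(-1.7451,-3.9993) cross=-19.586
θ=184°:   branch + wants cross > 0 → take C=(-1.8544,3.8374) (cross=19.586)
θ=184°: ex = (C−B)/|BC| = (-0.2142,0.9768); ey = (-0.9768,-0.2142)
θ=184°: P = B + 2.04·ex + -2.06·ey = (0.5776,2.3642)

θ=72°: 1.42 3.63
θ=184°: 0.58 2.36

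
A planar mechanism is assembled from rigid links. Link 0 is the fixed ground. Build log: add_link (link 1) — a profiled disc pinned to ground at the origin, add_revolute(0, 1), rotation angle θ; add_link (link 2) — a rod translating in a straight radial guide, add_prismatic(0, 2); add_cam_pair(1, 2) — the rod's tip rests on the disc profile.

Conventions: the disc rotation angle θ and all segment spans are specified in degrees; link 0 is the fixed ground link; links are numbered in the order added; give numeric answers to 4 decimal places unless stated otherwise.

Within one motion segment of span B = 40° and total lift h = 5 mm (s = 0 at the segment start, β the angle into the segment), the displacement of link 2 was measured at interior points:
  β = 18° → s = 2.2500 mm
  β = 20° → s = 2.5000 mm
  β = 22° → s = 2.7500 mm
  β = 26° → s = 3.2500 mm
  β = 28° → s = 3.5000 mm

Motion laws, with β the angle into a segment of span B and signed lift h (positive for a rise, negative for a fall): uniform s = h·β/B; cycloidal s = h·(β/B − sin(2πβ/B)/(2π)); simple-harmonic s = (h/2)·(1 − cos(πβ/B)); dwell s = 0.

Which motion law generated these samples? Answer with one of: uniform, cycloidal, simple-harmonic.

candidates at β/B = r: uniform s = h·r (linear in β); cycloidal s = h·(r − sin(2πr)/(2π)); simple-harmonic s = (h/2)(1 − cos(πr))
β=18°: printed 2.2500 | uniform 2.2500, cycloidal 2.0041, simple-harmonic 2.1089
β=20°: printed 2.5000 | uniform 2.5000, cycloidal 2.5000, simple-harmonic 2.5000
β=22°: printed 2.7500 | uniform 2.7500, cycloidal 2.9959, simple-harmonic 2.8911
β=26°: printed 3.2500 | uniform 3.2500, cycloidal 3.8938, simple-harmonic 3.6350
β=28°: printed 3.5000 | uniform 3.5000, cycloidal 4.2568, simple-harmonic 3.9695
only one law matches every sample → uniform

uniform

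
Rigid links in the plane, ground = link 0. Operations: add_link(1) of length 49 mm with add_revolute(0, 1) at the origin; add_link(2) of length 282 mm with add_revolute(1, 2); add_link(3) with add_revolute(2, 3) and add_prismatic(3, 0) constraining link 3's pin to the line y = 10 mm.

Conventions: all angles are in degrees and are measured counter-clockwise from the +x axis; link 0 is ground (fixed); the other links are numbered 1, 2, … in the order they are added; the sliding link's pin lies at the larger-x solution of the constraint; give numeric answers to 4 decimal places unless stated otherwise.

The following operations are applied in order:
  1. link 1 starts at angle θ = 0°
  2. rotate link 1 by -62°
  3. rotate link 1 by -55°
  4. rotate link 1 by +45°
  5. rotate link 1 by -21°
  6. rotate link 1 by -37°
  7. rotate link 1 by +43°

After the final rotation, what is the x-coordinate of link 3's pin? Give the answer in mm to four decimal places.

geometry: r = 49 mm, L = 282 mm, e = 10 mm; θ starts at 0°
rotate link 1 by -62°: θ ← 0° -62° = -62°
rotate link 1 by -55°: θ ← -62° -55° = -117°
rotate link 1 by +45°: θ ← -117° +45° = -72°
rotate link 1 by -21°: θ ← -72° -21° = -93°
rotate link 1 by -37°: θ ← -93° -37° = -130°
rotate link 1 by +43°: θ ← -130° +43° = -87°
crank pin P = (r cos θ, r sin θ) = (2.564462, -48.932847)
h = r sin θ − e = -48.932847 − 10 = -58.932847
x = r cos θ + √(L² − h²) = 2.564462 + 275.773312 = 278.337774

278.3378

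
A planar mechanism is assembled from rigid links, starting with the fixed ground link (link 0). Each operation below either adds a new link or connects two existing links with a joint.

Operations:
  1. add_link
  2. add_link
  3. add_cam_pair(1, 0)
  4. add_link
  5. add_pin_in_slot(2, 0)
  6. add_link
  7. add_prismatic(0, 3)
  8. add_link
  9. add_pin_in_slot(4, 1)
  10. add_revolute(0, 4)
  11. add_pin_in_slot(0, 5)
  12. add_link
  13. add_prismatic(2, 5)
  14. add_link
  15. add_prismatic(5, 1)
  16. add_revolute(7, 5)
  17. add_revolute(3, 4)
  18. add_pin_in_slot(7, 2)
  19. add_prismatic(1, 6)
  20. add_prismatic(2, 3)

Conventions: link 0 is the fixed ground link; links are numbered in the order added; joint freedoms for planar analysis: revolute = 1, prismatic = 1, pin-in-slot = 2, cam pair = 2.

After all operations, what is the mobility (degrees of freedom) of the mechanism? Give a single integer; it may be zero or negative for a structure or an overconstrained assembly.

ground; <1,0,0>
#1 <2,0,0>
#2 <3,0,0>
C:1↔0 J2 <3,0,1>
#3 <4,0,1>
PS:2↔0 J2 <4,0,2>
#4 <5,0,2>
P:0↔3 J1 <5,1,2>
#5 <6,1,2>
PS:4↔1 J2 <6,1,3>
R:0↔4 J1 <6,2,3>
PS:0↔5 J2 <6,2,4>
#6 <7,2,4>
P:2↔5 J1 <7,3,4>
#7 <8,3,4>
P:5↔1 J1 <8,4,4>
R:7↔5 J1 <8,5,4>
R:3↔4 J1 <8,6,4>
PS:7↔2 J2 <8,6,5>
P:1↔6 J1 <8,7,5>
P:2↔3 J1 <8,8,5>
3×7 − 2×8 − 1×5 = 0

M = 0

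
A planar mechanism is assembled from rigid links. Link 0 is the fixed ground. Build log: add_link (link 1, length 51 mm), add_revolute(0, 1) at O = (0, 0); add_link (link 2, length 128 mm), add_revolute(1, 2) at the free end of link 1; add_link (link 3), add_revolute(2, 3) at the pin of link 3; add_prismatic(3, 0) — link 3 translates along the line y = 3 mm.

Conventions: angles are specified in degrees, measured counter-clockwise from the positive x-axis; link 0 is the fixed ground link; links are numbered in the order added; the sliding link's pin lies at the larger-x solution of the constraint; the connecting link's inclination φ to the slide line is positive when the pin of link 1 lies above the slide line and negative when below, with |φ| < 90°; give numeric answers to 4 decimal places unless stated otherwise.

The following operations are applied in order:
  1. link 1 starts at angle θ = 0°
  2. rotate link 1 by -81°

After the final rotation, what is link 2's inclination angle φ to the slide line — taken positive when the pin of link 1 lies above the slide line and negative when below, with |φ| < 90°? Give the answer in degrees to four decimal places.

geometry: r = 51 mm, L = 128 mm, e = 3 mm; θ starts at 0°
rotate link 1 by -81°: θ ← 0° -81° = -81°
h = r sin θ − e = -50.372105 − 3 = -53.372105
sin φ = h / L = -53.372105 / 128 = -0.41696957
φ = arcsin(-0.41696957) = -24.643411°

-24.6434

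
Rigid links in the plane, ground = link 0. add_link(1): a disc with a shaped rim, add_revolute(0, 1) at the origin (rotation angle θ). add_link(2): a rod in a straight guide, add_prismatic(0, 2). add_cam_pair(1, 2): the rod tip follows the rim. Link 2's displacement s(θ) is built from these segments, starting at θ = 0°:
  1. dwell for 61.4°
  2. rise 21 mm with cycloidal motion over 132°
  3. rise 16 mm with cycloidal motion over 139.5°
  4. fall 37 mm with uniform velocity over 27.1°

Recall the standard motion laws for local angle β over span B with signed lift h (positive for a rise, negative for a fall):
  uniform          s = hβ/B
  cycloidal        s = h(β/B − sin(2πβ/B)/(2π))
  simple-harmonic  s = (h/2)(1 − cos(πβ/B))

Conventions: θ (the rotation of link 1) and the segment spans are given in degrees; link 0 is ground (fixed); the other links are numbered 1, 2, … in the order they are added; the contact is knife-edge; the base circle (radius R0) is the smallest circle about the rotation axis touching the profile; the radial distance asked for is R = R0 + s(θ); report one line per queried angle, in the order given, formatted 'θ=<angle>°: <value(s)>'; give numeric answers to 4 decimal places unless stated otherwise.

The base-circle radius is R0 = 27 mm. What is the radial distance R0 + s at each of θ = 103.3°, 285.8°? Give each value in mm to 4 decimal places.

segment 1 (0° to 61.4°, dwell): s unchanged at 0.0000
θ = 103.3° falls in segment 2 (61.4° to 193.4°, cycloidal, h = 21): β = 103.3 − 61.4 = 41.9°, B = 132°; Δs = 21·(0.3174 − sin(2π·0.3174)/(2π)) = 3.6191; s = 0.0000 + 3.6191 = 3.6191
segment 2 (61.4° to 193.4°, cycloidal, h = 21) is passed completely: s = 0.0000 + (21) = 21.0000
θ = 285.8° falls in segment 3 (193.4° to 332.9°, cycloidal, h = 16): β = 285.8 − 193.4 = 92.4°, B = 139.5°; Δs = 16·(0.6624 − sin(2π·0.6624)/(2π)) = 12.7680; s = 21.0000 + 12.7680 = 33.7680
θ=103.3°: R = R0 + s = 27 + 3.6191 = 30.6191
θ=285.8°: R = R0 + s = 27 + 33.7680 = 60.7680

θ=103.3°: 30.6191
θ=285.8°: 60.7680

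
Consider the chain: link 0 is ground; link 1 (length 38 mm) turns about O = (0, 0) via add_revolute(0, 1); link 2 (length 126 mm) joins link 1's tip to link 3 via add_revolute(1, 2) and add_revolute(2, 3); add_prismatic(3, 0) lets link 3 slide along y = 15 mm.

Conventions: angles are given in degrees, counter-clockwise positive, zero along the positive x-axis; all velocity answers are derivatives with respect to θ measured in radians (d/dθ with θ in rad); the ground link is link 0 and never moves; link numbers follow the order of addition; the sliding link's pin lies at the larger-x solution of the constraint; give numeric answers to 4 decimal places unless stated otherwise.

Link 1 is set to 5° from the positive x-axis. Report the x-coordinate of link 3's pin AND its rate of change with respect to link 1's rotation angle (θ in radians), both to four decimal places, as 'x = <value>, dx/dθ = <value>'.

geometry: r = 38 mm, L = 126 mm, e = 15 mm
crank pin P = (r cos θ, r sin θ) = (37.855399, 3.311918)
h = r sin θ − e = 3.311918 − 15 = -11.688082
x = r cos θ + √(L² − h²) = 37.855399 + 125.456721 = 163.312119
dx/dθ = −r sin θ − h·r cos θ/√(L² − h²) (θ in radians; h = -11.688082) = 0.214852

x = 163.3121, dx/dθ = 0.2149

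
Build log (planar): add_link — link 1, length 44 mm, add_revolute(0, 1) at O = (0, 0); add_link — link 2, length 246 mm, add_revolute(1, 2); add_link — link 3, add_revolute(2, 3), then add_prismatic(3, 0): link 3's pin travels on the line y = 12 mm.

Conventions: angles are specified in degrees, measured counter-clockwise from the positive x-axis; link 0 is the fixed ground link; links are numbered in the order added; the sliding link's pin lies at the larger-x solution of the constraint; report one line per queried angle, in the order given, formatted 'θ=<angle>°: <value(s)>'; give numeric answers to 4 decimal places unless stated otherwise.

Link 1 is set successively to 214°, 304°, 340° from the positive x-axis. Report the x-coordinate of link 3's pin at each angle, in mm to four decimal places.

geometry: r = 44 mm, L = 246 mm, e = 12 mm
θ=214°: crank pin P = (r cos θ, r sin θ) = (-36.477653, -24.604488)
θ=214°: h = r sin θ − e = -24.604488 − 12 = -36.604488
θ=214°: x = r cos θ + √(L² − h²) = -36.477653 + 243.261406 = 206.783752
θ=304°: crank pin P = (r cos θ, r sin θ) = (24.604488, -36.477653)
θ=304°: h = r sin θ − e = -36.477653 − 12 = -48.477653
θ=304°: x = r cos θ + √(L² − h²) = 24.604488 + 241.176112 = 265.780600
θ=340°: crank pin P = (r cos θ, r sin θ) = (41.346475, -15.048886)
θ=340°: h = r sin θ − e = -15.048886 − 12 = -27.048886
θ=340°: x = r cos θ + √(L² − h²) = 41.346475 + 244.508400 = 285.854875

θ=214°: 206.7838
θ=304°: 265.7806
θ=340°: 285.8549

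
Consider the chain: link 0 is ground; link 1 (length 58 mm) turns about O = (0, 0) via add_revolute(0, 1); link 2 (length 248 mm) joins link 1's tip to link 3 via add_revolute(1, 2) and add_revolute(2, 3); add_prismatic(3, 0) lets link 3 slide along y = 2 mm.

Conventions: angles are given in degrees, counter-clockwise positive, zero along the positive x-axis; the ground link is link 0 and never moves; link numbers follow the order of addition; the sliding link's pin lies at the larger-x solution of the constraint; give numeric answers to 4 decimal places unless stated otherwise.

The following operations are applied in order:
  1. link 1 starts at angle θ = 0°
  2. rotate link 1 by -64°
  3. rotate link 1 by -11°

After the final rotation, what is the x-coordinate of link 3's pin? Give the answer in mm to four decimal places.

geometry: r = 58 mm, L = 248 mm, e = 2 mm; θ starts at 0°
rotate link 1 by -64°: θ ← 0° -64° = -64°
rotate link 1 by -11°: θ ← -64° -11° = -75°
crank pin P = (r cos θ, r sin θ) = (15.011505, -56.023698)
h = r sin θ − e = -56.023698 − 2 = -58.023698
x = r cos θ + √(L² − h²) = 15.011505 + 241.116674 = 256.128179

256.1282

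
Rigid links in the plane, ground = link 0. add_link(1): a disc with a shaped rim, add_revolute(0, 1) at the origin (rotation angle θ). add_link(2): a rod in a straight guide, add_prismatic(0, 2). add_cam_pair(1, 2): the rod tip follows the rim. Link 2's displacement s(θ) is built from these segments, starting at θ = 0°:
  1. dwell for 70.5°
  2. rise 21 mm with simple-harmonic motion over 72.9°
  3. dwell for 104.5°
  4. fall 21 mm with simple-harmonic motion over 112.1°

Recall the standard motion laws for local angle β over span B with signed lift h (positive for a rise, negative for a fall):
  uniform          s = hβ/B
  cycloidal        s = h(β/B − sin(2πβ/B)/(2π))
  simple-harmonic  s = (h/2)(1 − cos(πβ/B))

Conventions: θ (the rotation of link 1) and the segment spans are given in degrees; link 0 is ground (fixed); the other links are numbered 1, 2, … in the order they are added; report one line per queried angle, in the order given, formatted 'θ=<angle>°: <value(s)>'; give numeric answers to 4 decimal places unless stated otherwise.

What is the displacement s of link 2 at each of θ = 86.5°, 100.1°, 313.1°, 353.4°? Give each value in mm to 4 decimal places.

segment 1 (0° to 70.5°, dwell): s unchanged at 0.0000
θ = 86.5° falls in segment 2 (70.5° to 143.4°, simple-harmonic, h = 21): β = 86.5 − 70.5 = 16°, B = 72.9°; Δs = 21/2·(1 − cos(π·0.2195)) = 2.3987; s = 0.0000 + 2.3987 = 2.3987
θ = 100.1° falls in segment 2 (70.5° to 143.4°, simple-harmonic, h = 21): β = 100.1 − 70.5 = 29.6°, B = 72.9°; Δs = 21/2·(1 − cos(π·0.4060)) = 7.4452; s = 0.0000 + 7.4452 = 7.4452
segment 2 (70.5° to 143.4°, simple-harmonic, h = 21) is passed completely: s = 0.0000 + (21) = 21.0000
segment 3 (143.4° to 247.9°, dwell): s unchanged at 21.0000
θ = 313.1° falls in segment 4 (247.9° to 360°, simple-harmonic, h = -21): β = 313.1 − 247.9 = 65.2°, B = 112.1°; Δs = -21/2·(1 − cos(π·0.5816)) = -13.1631; s = 21.0000 − 13.1631 = 7.8369
θ = 353.4° falls in segment 4 (247.9° to 360°, simple-harmonic, h = -21): β = 353.4 − 247.9 = 105.5°, B = 112.1°; Δs = -21/2·(1 − cos(π·0.9411)) = -20.8209; s = 21.0000 − 20.8209 = 0.1791

θ=86.5°: 2.3987
θ=100.1°: 7.4452
θ=313.1°: 7.8369
θ=353.4°: 0.1791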